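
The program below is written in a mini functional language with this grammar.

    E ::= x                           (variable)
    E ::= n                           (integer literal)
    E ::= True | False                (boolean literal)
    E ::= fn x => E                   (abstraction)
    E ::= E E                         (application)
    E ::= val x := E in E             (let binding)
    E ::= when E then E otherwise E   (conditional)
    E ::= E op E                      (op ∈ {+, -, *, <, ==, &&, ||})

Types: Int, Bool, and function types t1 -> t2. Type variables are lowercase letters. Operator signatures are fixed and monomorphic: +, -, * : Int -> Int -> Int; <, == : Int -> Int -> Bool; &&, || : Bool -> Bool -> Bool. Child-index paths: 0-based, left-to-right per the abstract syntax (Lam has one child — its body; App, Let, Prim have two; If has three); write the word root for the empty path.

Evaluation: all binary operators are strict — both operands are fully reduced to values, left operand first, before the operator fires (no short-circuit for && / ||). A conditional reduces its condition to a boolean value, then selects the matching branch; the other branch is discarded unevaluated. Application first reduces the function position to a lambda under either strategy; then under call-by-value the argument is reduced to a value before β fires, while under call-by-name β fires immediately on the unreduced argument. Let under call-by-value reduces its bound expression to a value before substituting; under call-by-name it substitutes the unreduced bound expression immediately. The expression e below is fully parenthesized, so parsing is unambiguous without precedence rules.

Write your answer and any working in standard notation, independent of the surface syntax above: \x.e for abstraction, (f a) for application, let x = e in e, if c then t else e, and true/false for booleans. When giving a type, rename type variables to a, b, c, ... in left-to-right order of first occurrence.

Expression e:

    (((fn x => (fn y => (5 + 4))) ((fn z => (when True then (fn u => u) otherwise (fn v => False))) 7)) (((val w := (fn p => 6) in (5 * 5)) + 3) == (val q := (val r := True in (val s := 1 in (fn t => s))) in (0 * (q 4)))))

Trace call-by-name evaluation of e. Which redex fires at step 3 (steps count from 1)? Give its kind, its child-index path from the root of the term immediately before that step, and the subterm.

Trace:
step 0: (((\x.(\y.(5 + 4))) ((\z.(if true then (\u.u) else (\v.false))) 7)) (((let w = (\p.6) in (5 * 5)) + 3) == (let q = (let r = true in (let s = 1 in (\t.s))) in (0 * (q 4)))))
step 1: [beta@0] ((\y.(5 + 4)) (((let w = (\p.6) in (5 * 5)) + 3) == (let q = (let r = true in (let s = 1 in (\t.s))) in (0 * (q 4)))))
step 2: [beta@root] (5 + 4)
step 3: [delta@root] 9

Answer: delta at root : (5 + 4)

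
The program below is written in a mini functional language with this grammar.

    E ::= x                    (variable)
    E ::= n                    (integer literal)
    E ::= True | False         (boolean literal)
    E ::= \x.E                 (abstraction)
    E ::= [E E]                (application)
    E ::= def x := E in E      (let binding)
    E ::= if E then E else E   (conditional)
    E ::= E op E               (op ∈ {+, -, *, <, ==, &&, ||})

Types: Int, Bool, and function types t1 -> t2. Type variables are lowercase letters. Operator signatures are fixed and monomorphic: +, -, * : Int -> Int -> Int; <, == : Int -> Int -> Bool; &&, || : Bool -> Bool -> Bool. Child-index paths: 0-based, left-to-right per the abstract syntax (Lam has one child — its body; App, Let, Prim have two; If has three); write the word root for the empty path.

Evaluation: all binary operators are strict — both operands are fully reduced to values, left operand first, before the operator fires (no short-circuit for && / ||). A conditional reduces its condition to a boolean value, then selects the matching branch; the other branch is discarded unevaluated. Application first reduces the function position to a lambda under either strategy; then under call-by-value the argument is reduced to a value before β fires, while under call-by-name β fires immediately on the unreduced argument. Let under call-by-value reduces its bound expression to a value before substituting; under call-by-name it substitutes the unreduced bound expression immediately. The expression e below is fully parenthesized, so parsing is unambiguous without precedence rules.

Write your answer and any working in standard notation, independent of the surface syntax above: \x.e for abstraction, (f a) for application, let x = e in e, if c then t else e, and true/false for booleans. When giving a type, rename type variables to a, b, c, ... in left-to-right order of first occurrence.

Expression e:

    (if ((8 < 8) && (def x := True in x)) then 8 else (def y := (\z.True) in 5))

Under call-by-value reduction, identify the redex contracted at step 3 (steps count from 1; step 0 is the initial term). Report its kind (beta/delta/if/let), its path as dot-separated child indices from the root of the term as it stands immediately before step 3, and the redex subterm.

Answer: delta at 0 : (false && true)

Trace:
step 0: (if ((8 < 8) && (let x = true in x)) then 8 else (let y = (\z.true) in 5))
step 1: [delta@0.0] (if (false && (let x = true in x)) then 8 else (let y = (\z.true) in 5))
step 2: [let@0.1] (if (false && true) then 8 else (let y = (\z.true) in 5))
step 3: [delta@0] (if false then 8 else (let y = (\z.true) in 5))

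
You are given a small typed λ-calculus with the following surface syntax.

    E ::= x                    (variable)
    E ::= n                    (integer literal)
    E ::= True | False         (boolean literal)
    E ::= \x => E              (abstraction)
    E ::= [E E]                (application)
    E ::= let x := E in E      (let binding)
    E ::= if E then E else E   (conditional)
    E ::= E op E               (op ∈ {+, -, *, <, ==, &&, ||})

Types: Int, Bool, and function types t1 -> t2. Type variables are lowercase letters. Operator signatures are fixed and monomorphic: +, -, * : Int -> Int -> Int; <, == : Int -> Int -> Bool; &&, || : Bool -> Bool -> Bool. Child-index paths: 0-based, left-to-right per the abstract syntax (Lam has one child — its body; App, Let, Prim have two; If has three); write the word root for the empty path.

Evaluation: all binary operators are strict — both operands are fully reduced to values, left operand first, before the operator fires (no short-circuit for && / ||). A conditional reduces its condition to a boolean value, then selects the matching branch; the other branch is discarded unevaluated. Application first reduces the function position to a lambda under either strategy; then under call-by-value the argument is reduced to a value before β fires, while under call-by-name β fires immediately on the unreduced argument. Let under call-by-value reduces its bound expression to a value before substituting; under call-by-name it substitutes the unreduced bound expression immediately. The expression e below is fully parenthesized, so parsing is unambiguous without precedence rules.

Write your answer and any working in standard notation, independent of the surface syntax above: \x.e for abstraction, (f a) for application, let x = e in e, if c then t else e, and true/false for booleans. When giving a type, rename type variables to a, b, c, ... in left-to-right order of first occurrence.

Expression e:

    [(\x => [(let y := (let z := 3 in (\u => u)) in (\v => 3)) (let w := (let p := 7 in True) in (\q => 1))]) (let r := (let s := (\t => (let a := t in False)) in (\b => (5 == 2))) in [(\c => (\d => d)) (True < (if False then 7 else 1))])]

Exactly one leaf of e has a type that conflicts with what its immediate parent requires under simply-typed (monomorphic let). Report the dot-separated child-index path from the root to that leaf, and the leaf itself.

Derivation:
let z : Int
u : b
\u._ : b -> b
let y : b -> b
\v._ : c -> Int
let p : Int
let w : Bool
\q._ : d -> Int
  unify c -> Int ~ (d -> Int) -> e
  unify c ~ d -> Int
  unify Int ~ e
_ _ : Int
\x._ : a -> Int
t : f
let a : f
\t._ : f -> Bool
let s : f -> Bool
  unify Int ~ Int
  unify Int ~ Int
\b._ : g -> Bool
let r : g -> Bool
d : i
\d._ : i -> i
\c._ : h -> i -> i
  unify Bool ~ Int
  FAIL: mismatch Bool ~ Int

Answer: 1.1.1.0 : true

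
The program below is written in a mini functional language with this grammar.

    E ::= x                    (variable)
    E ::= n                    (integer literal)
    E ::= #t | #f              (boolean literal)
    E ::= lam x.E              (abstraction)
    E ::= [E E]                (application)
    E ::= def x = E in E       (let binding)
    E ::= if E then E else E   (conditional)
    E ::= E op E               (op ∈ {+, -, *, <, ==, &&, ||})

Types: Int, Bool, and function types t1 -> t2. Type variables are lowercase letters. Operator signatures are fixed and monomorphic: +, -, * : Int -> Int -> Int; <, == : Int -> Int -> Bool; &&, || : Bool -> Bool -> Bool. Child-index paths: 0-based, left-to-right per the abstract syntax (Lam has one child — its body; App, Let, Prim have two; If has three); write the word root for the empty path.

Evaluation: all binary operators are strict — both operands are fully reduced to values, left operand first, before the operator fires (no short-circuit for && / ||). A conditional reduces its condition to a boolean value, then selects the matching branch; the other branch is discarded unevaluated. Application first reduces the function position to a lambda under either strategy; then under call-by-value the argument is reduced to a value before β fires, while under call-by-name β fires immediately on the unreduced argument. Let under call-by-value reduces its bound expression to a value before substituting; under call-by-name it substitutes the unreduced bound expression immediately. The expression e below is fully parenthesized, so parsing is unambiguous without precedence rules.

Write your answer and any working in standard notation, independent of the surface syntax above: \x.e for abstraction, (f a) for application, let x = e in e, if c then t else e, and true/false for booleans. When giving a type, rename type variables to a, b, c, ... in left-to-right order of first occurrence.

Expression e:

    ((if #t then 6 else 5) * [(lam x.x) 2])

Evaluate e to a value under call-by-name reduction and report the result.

Answer: 12

Trace:
step 0: ((if true then 6 else 5) * ((\x.x) 2))
step 1: [if@0] (6 * ((\x.x) 2))
step 2: [beta@1] (6 * 2)
step 3: [delta@root] 12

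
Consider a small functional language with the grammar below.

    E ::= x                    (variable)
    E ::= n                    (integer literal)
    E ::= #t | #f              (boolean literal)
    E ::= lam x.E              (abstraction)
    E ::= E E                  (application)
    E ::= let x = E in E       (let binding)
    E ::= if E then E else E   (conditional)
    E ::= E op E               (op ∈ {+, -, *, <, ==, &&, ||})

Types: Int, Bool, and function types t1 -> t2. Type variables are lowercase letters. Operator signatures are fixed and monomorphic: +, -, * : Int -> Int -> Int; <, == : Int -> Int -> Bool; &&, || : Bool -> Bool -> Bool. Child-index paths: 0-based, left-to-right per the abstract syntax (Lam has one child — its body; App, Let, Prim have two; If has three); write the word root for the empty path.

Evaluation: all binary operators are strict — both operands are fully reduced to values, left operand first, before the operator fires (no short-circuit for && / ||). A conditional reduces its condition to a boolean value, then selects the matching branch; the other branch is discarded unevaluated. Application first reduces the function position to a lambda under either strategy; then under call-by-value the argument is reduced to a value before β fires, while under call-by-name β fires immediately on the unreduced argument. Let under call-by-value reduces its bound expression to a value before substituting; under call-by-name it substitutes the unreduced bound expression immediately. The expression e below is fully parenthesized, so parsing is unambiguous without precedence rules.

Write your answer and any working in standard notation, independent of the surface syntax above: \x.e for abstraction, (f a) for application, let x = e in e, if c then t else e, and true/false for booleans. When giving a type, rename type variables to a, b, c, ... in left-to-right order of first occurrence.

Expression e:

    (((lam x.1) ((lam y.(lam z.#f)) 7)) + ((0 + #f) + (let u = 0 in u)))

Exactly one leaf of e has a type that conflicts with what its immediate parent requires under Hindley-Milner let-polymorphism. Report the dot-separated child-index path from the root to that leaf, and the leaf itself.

Answer: 1.0.1 : false

Working:
\x._ : a -> Int
\z._ : c -> Bool
\y._ : b -> c -> Bool
  unify b -> c -> Bool ~ Int -> d
  unify b ~ Int
  unify c -> Bool ~ d
_ _ : c -> Bool
  unify a -> Int ~ (c -> Bool) -> e
  unify a ~ c -> Bool
  unify Int ~ e
_ _ : Int
  unify Int ~ Int
  unify Int ~ Int
  unify Bool ~ Int
  FAIL: mismatch Bool ~ Int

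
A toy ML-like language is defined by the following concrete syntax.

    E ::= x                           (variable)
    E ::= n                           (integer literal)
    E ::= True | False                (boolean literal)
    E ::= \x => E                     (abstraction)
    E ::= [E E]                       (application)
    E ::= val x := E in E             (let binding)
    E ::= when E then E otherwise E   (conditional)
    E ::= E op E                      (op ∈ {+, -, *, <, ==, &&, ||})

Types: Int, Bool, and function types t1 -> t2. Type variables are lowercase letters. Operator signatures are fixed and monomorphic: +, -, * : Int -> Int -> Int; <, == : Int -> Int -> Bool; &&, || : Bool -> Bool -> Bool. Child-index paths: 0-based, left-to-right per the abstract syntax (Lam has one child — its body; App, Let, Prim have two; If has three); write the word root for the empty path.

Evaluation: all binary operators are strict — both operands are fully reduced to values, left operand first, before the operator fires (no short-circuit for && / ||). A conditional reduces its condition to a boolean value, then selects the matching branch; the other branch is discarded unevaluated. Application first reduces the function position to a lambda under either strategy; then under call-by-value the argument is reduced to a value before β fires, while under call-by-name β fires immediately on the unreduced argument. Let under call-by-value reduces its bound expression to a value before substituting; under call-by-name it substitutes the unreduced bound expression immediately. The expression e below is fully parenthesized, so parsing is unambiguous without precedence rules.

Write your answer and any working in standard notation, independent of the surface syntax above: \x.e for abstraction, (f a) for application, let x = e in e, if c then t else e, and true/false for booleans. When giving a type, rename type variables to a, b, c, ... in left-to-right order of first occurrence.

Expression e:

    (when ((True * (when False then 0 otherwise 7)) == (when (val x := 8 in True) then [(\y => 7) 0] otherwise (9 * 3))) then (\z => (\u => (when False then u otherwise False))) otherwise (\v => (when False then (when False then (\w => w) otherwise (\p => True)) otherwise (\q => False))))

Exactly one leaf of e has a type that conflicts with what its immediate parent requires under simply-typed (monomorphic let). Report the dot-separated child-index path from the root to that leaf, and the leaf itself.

Derivation:
  unify Bool ~ Int
  FAIL: mismatch Bool ~ Int

Answer: 0.0.0 : true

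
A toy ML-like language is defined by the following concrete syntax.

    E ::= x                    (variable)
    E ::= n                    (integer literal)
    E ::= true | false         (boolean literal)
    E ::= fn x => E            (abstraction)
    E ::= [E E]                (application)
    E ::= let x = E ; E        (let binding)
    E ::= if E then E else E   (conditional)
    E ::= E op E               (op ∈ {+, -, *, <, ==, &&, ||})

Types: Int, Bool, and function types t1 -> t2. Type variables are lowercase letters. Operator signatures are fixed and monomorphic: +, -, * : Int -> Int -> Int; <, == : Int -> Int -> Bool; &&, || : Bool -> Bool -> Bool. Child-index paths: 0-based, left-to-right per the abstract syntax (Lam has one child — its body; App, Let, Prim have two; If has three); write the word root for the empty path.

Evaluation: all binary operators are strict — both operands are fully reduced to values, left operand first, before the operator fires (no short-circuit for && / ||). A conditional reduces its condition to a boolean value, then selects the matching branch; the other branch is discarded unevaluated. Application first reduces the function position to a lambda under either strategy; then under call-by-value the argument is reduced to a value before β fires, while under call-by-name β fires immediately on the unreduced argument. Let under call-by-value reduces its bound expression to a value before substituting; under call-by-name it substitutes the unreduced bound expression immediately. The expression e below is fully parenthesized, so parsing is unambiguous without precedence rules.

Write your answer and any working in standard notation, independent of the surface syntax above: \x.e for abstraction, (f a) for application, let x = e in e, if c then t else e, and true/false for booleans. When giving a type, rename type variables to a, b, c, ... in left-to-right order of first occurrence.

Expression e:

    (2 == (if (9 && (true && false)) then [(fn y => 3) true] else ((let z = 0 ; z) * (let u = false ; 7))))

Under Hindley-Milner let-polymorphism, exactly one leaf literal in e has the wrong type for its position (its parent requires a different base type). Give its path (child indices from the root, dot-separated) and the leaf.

Derivation:
  unify Int ~ Int
  unify Int ~ Bool
  FAIL: mismatch Int ~ Bool

Answer: 1.0.0 : 9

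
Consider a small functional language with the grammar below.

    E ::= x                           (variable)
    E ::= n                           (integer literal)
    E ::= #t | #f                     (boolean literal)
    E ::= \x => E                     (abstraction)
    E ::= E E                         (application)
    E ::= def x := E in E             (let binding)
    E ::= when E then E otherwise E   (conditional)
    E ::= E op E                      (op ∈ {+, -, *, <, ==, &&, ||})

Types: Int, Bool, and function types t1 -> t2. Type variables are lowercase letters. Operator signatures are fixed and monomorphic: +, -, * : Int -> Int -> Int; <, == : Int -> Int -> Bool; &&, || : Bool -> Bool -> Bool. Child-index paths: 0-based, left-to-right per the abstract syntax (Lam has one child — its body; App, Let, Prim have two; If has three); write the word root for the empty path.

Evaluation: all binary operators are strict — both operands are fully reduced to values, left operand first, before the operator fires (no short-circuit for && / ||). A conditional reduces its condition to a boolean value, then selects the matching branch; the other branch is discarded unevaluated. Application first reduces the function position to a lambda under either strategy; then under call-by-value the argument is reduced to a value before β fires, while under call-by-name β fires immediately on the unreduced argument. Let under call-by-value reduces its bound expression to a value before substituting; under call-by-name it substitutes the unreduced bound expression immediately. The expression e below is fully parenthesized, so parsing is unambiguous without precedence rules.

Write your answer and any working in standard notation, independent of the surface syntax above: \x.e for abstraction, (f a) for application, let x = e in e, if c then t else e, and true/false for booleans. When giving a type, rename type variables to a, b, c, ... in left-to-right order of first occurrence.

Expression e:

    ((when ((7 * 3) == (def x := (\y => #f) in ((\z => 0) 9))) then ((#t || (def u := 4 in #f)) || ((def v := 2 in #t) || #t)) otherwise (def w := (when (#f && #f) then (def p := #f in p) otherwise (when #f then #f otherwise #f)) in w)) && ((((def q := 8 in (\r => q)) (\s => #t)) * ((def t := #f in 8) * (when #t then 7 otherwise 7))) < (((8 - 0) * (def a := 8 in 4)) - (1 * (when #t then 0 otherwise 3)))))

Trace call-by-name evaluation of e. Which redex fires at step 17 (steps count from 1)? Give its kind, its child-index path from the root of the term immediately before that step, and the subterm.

Trace:
step 0: ((if ((7 * 3) == (let x = (\y.false) in ((\z.0) 9))) then ((true || (let u = 4 in false)) || ((let v = 2 in true) || true)) else (let w = (if (false && false) then (let p = false in p) else (if false then false else false)) in w)) && ((((let q = 8 in (\r.q)) (\s.true)) * ((let t = false in 8) * (if true then 7 else 7))) < (((8 - 0) * (let a = 8 in 4)) - (1 * (if true then 0 else 3)))))
step 1: [delta@0.0.0] ((if (21 == (let x = (\y.false) in ((\z.0) 9))) then ((true || (let u = 4 in false)) || ((let v = 2 in true) || true)) else (let w = (if (false && false) then (let p = false in p) else (if false then false else false)) in w)) && ((((let q = 8 in (\r.q)) (\s.true)) * ((let t = false in 8) * (if true then 7 else 7))) < (((8 - 0) * (let a = 8 in 4)) - (1 * (if true then 0 else 3)))))
step 2: [let@0.0.1] ((if (21 == ((\z.0) 9)) then ((true || (let u = 4 in false)) || ((let v = 2 in true) || true)) else (let w = (if (false && false) then (let p = false in p) else (if false then false else false)) in w)) && ((((let q = 8 in (\r.q)) (\s.true)) * ((let t = false in 8) * (if true then 7 else 7))) < (((8 - 0) * (let a = 8 in 4)) - (1 * (if true then 0 else 3)))))
step 3: [beta@0.0.1] ((if (21 == 0) then ((true || (let u = 4 in false)) || ((let v = 2 in true) || true)) else (let w = (if (false && false) then (let p = false in p) else (if false then false else false)) in w)) && ((((let q = 8 in (\r.q)) (\s.true)) * ((let t = false in 8) * (if true then 7 else 7))) < (((8 - 0) * (let a = 8 in 4)) - (1 * (if true then 0 else 3)))))
step 4: [delta@0.0] ((if false then ((true || (let u = 4 in false)) || ((let v = 2 in true) || true)) else (let w = (if (false && false) then (let p = false in p) else (if false then false else false)) in w)) && ((((let q = 8 in (\r.q)) (\s.true)) * ((let t = false in 8) * (if true then 7 else 7))) < (((8 - 0) * (let a = 8 in 4)) - (1 * (if true then 0 else 3)))))
step 5: [if@0] ((let w = (if (false && false) then (let p = false in p) else (if false then false else false)) in w) && ((((let q = 8 in (\r.q)) (\s.true)) * ((let t = false in 8) * (if true then 7 else 7))) < (((8 - 0) * (let a = 8 in 4)) - (1 * (if true then 0 else 3)))))
step 6: [let@0] ((if (false && false) then (let p = false in p) else (if false then false else false)) && ((((let q = 8 in (\r.q)) (\s.true)) * ((let t = false in 8) * (if true then 7 else 7))) < (((8 - 0) * (let a = 8 in 4)) - (1 * (if true then 0 else 3)))))
step 7: [delta@0.0] ((if false then (let p = false in p) else (if false then false else false)) && ((((let q = 8 in (\r.q)) (\s.true)) * ((let t = false in 8) * (if true then 7 else 7))) < (((8 - 0) * (let a = 8 in 4)) - (1 * (if true then 0 else 3)))))
step 8: [if@0] ((if false then false else false) && ((((let q = 8 in (\r.q)) (\s.true)) * ((let t = false in 8) * (if true then 7 else 7))) < (((8 - 0) * (let a = 8 in 4)) - (1 * (if true then 0 else 3)))))
step 9: [if@0] (false && ((((let q = 8 in (\r.q)) (\s.true)) * ((let t = false in 8) * (if true then 7 else 7))) < (((8 - 0) * (let a = 8 in 4)) - (1 * (if true then 0 else 3)))))
step 10: [let@1.0.0.0] (false && ((((\r.8) (\s.true)) * ((let t = false in 8) * (if true then 7 else 7))) < (((8 - 0) * (let a = 8 in 4)) - (1 * (if true then 0 else 3)))))
step 11: [beta@1.0.0] (false && ((8 * ((let t = false in 8) * (if true then 7 else 7))) < (((8 - 0) * (let a = 8 in 4)) - (1 * (if true then 0 else 3)))))
step 12: [let@1.0.1.0] (false && ((8 * (8 * (if true then 7 else 7))) < (((8 - 0) * (let a = 8 in 4)) - (1 * (if true then 0 else 3)))))
step 13: [if@1.0.1.1] (false && ((8 * (8 * 7)) < (((8 - 0) * (let a = 8 in 4)) - (1 * (if true then 0 else 3)))))
step 14: [delta@1.0.1] (false && ((8 * 56) < (((8 - 0) * (let a = 8 in 4)) - (1 * (if true then 0 else 3)))))
step 15: [delta@1.0] (false && (448 < (((8 - 0) * (let a = 8 in 4)) - (1 * (if true then 0 else 3)))))
step 16: [delta@1.1.0.0] (false && (448 < ((8 * (let a = 8 in 4)) - (1 * (if true then 0 else 3)))))
step 17: [let@1.1.0.1] (false && (448 < ((8 * 4) - (1 * (if true then 0 else 3)))))

Answer: let at 1.1.0.1 : (let a = 8 in 4)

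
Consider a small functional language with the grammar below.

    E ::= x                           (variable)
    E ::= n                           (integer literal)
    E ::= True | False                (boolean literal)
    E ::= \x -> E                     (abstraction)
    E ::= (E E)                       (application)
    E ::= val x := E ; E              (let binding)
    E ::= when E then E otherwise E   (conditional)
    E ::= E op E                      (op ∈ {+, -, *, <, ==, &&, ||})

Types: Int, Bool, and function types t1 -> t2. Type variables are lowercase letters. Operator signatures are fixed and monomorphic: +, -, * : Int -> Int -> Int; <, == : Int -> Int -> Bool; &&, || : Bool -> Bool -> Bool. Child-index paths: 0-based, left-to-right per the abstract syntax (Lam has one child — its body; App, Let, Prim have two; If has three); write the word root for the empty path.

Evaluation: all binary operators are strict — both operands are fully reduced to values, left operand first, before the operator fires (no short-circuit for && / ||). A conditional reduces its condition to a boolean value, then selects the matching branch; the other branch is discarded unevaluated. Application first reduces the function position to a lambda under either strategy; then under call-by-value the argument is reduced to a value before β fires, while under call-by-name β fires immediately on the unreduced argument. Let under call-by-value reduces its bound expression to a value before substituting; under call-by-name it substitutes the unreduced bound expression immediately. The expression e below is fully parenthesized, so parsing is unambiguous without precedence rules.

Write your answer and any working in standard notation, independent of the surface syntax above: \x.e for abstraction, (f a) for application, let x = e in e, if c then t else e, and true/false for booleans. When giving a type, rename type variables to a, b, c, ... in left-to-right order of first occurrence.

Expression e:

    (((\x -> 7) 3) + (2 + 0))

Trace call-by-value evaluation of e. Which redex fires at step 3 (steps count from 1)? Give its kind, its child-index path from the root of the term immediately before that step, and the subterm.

Working:
step 0: (((\x.7) 3) + (2 + 0))
step 1: [beta@0] (7 + (2 + 0))
step 2: [delta@1] (7 + 2)
step 3: [delta@root] 9

Answer: delta at root : (7 + 2)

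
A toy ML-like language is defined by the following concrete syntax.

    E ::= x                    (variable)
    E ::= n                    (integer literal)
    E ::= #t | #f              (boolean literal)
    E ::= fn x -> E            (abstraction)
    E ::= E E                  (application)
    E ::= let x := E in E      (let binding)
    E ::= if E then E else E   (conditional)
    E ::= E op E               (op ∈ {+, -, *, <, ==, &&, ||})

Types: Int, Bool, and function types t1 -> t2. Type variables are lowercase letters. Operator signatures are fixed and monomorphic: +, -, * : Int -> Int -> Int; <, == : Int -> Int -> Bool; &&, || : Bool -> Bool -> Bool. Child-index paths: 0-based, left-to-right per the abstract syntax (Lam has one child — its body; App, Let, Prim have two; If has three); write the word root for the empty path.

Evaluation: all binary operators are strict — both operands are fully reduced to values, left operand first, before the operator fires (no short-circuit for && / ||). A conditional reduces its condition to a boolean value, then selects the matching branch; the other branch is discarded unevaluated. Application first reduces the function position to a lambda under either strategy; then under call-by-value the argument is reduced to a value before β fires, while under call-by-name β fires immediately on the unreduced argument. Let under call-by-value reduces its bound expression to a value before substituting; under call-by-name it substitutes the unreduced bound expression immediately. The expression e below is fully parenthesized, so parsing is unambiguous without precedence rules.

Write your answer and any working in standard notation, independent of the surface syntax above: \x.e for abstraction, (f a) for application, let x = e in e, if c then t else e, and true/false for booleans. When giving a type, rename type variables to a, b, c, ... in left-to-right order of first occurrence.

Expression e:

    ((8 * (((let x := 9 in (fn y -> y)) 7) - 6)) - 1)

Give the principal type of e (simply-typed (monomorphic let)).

Derivation:
  unify Int ~ Int
let x : Int
y : a
\y._ : a -> a
  unify a -> a ~ Int -> b
  unify a ~ Int
  unify Int ~ b
_ _ : Int
  unify Int ~ Int
  unify Int ~ Int
  unify Int ~ Int
  unify Int ~ Int
  unify Int ~ Int

Answer: Int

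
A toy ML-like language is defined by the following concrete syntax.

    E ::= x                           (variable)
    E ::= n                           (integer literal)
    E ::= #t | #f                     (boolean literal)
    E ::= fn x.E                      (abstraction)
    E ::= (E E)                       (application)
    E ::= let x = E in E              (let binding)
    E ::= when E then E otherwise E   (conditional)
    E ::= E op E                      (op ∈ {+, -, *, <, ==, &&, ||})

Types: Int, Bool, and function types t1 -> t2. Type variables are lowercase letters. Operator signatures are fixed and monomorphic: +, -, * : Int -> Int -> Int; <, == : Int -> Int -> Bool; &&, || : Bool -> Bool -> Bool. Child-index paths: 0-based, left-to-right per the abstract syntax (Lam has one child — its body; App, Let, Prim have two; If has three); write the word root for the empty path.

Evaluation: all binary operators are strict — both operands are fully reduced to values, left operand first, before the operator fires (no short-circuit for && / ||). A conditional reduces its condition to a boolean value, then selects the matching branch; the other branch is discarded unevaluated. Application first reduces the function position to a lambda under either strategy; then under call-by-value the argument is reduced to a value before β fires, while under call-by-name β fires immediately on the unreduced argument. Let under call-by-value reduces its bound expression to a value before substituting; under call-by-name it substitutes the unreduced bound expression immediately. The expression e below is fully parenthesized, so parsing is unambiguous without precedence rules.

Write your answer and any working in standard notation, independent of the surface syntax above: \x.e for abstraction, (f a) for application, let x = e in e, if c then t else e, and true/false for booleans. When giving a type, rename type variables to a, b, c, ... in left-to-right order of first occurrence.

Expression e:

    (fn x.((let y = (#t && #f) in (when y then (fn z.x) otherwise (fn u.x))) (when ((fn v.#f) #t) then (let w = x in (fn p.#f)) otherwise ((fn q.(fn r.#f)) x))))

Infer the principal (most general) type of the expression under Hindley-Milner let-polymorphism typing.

Answer: a -> a

Working:
  unify Bool ~ Bool
  unify Bool ~ Bool
let y : Bool
y : Bool
  unify Bool ~ Bool
x : a
\z._ : b -> a
x : a
\u._ : c -> a
  unify b -> a ~ c -> a
  unify b ~ c
  unify a ~ a
\v._ : d -> Bool
  unify d -> Bool ~ Bool -> e
  unify d ~ Bool
  unify Bool ~ e
_ _ : Bool
  unify Bool ~ Bool
x : a
let w : a
\p._ : f -> Bool
\r._ : h -> Bool
\q._ : g -> h -> Bool
x : a
  unify g -> h -> Bool ~ a -> i
  unify g ~ a
  unify h -> Bool ~ i
_ _ : h -> Bool
  unify f -> Bool ~ h -> Bool
  unify f ~ h
  unify Bool ~ Bool
  unify c -> a ~ (h -> Bool) -> j
  unify c ~ h -> Bool
  unify a ~ j
_ _ : j
\x._ : j -> j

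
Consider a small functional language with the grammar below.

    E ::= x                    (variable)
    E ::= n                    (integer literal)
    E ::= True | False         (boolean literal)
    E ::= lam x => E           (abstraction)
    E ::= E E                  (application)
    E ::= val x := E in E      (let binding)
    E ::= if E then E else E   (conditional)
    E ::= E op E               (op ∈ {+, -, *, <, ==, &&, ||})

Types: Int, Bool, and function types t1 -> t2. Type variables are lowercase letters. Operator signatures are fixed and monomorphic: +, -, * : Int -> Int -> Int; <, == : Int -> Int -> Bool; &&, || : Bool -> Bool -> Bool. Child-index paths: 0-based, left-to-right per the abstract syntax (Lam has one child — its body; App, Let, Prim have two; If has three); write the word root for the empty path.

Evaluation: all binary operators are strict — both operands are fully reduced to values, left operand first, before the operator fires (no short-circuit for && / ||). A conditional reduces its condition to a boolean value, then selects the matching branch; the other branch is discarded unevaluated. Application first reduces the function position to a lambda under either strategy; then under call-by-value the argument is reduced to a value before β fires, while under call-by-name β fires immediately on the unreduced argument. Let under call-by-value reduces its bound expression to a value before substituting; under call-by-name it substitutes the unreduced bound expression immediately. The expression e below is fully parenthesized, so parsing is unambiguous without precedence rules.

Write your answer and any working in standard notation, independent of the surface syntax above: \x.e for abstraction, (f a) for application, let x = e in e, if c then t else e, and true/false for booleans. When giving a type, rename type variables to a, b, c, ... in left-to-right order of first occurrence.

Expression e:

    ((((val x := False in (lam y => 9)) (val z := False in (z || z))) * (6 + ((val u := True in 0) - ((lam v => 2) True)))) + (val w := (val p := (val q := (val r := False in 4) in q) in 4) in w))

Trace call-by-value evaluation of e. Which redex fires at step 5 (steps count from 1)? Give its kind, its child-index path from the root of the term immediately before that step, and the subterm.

Trace:
step 0: ((((let x = false in (\y.9)) (let z = false in (z || z))) * (6 + ((let u = true in 0) - ((\v.2) true)))) + (let w = (let p = (let q = (let r = false in 4) in q) in 4) in w))
step 1: [let@0.0.0] ((((\y.9) (let z = false in (z || z))) * (6 + ((let u = true in 0) - ((\v.2) true)))) + (let w = (let p = (let q = (let r = false in 4) in q) in 4) in w))
step 2: [let@0.0.1] ((((\y.9) (false || false)) * (6 + ((let u = true in 0) - ((\v.2) true)))) + (let w = (let p = (let q = (let r = false in 4) in q) in 4) in w))
step 3: [delta@0.0.1] ((((\y.9) false) * (6 + ((let u = true in 0) - ((\v.2) true)))) + (let w = (let p = (let q = (let r = false in 4) in q) in 4) in w))
step 4: [beta@0.0] ((9 * (6 + ((let u = true in 0) - ((\v.2) true)))) + (let w = (let p = (let q = (let r = false in 4) in q) in 4) in w))
step 5: [let@0.1.1.0] ((9 * (6 + (0 - ((\v.2) true)))) + (let w = (let p = (let q = (let r = false in 4) in q) in 4) in w))

Answer: let at 0.1.1.0 : (let u = true in 0)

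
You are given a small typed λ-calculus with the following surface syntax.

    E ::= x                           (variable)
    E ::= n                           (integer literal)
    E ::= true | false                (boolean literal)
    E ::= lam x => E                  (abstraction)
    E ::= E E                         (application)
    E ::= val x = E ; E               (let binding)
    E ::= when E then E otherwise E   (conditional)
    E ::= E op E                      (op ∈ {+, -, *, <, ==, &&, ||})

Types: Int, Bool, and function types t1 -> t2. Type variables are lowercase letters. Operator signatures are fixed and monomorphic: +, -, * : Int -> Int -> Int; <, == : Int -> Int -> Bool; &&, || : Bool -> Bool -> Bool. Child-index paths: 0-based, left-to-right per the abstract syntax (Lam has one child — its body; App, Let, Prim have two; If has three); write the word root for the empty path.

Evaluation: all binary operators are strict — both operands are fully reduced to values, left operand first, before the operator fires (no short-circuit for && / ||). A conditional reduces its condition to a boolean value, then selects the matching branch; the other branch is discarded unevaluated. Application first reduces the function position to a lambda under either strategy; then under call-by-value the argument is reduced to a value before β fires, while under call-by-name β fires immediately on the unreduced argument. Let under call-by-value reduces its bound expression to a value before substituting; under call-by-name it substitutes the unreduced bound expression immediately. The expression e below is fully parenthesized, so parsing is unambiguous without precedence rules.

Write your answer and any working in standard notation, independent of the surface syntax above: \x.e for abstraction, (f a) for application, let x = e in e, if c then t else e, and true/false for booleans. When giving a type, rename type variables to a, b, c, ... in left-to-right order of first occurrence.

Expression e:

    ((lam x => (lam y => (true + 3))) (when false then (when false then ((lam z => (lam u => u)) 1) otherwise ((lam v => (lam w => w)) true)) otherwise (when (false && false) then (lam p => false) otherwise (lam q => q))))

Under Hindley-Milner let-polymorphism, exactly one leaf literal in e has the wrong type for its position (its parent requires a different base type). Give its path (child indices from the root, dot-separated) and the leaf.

Answer: 0.0.0.0 : true

Derivation:
  unify Bool ~ Int
  FAIL: mismatch Bool ~ Int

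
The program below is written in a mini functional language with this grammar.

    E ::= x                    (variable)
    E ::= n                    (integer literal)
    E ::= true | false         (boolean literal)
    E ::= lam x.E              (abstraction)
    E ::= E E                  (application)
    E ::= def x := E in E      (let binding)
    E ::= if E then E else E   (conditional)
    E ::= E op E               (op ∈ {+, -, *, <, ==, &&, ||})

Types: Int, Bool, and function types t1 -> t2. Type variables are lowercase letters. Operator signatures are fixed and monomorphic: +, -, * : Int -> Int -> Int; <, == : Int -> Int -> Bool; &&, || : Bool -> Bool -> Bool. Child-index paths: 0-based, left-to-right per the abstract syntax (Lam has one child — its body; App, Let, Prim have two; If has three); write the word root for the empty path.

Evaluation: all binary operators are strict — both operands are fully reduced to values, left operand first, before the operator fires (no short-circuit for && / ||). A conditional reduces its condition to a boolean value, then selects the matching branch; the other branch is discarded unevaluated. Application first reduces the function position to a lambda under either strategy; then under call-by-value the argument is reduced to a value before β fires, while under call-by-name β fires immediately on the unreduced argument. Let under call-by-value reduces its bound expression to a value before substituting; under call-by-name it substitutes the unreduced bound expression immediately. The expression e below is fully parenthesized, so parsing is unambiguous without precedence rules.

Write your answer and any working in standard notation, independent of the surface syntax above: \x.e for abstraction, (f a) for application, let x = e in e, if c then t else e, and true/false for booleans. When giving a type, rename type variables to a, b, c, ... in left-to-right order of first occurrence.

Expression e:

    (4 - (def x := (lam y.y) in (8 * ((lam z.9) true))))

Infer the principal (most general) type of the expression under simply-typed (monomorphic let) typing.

Working:
  unify Int ~ Int
y : a
\y._ : a -> a
let x : a -> a
  unify Int ~ Int
\z._ : b -> Int
  unify b -> Int ~ Bool -> c
  unify b ~ Bool
  unify Int ~ c
_ _ : Int
  unify Int ~ Int
  unify Int ~ Int

Answer: Int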